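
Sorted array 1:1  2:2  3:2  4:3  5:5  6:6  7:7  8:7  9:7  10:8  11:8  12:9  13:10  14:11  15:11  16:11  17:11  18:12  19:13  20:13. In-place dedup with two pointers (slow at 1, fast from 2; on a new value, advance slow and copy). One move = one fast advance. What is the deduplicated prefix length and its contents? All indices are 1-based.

slow=1 fast=2: a[fast]=2≠a[slow]=1 write a[2]=2, slow++,fast++
slow=2 fast=3: a[fast]=2=a[slow] dup, fast++
slow=2 fast=4: a[fast]=3≠a[slow]=2 write a[3]=3, slow++,fast++
slow=3 fast=5: a[fast]=5≠a[slow]=3 write a[4]=5, slow++,fast++
slow=4 fast=6: a[fast]=6≠a[slow]=5 write a[5]=6, slow++,fast++
slow=5 fast=7: a[fast]=7≠a[slow]=6 write a[6]=7, slow++,fast++
slow=6 fast=8: a[fast]=7=a[slow] dup, fast++
slow=6 fast=9: a[fast]=7=a[slow] dup, fast++
slow=6 fast=10: a[fast]=8≠a[slow]=7 write a[7]=8, slow++,fast++
slow=7 fast=11: a[fast]=8=a[slow] dup, fast++
slow=7 fast=12: a[fast]=9≠a[slow]=8 write a[8]=9, slow++,fast++
slow=8 fast=13: a[fast]=10≠a[slow]=9 write a[9]=10, slow++,fast++
slow=9 fast=14: a[fast]=11≠a[slow]=10 write a[10]=11, slow++,fast++
slow=10 fast=15: a[fast]=11=a[slow] dup, fast++
slow=10 fast=16: a[fast]=11=a[slow] dup, fast++
slow=10 fast=17: a[fast]=11=a[slow] dup, fast++
slow=10 fast=18: a[fast]=12≠a[slow]=11 write a[11]=12, slow++,fast++
slow=11 fast=19: a[fast]=13≠a[slow]=12 write a[12]=13, slow++,fast++
slow=12 fast=20: a[fast]=13=a[slow] dup, fast++

length 12; prefix = [1, 2, 3, 5, 6, 7, 8, 9, 10, 11, 12, 13]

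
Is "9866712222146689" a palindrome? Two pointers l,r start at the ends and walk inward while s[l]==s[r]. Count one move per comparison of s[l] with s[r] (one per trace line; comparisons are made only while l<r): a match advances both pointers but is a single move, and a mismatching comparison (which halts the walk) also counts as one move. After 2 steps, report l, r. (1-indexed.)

[1,16] '9'=='9' → l++,r--
[2,15] '8'=='8' → l++,r--

l=3, r=14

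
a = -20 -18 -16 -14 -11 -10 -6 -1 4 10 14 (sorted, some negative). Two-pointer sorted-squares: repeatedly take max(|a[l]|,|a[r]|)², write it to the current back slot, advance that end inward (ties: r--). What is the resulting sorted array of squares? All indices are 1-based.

l=1 r=11: |-20|>|14| out[11]=400, l++
l=2 r=11: |-18|>|14| out[10]=324, l++
l=3 r=11: |-16|>|14| out[9]=256, l++
l=4 r=11: |-14|<=|14| out[8]=196, r--
l=4 r=10: |-14|>|10| out[7]=196, l++
l=5 r=10: |-11|>|10| out[6]=121, l++
l=6 r=10: |-10|<=|10| out[5]=100, r--
l=6 r=9: |-10|>|4| out[4]=100, l++
l=7 r=9: |-6|>|4| out[3]=36, l++
l=8 r=9: |-1|<=|4| out[2]=16, r--
l=8 r=8: |-1|<=|-1| out[1]=1, r--

[1, 16, 36, 100, 100, 121, 196, 196, 256, 324, 400]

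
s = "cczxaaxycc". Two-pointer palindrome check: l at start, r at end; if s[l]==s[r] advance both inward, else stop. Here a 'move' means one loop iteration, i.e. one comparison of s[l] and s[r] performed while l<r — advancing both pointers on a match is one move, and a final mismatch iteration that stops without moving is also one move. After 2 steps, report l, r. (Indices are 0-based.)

[0,9] 'c'=='c' → l++,r--
[1,8] 'c'=='c' → l++,r--

l=2, r=7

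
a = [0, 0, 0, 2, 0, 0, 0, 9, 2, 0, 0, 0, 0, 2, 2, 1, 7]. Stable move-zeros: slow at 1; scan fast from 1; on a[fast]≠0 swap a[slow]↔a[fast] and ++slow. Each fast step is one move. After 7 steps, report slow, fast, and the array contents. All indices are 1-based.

slow=2, fast=8, a=[2, 0, 0, 0, 0, 0, 0, 9, 2, 0, 0, 0, 0, 2, 2, 1, 7]

slow=1 fast=1: a[fast]=0, fast++
slow=1 fast=2: a[fast]=0, fast++
slow=1 fast=3: a[fast]=0, fast++
slow=1 fast=4: a[fast]=2≠0 swap→a[1]=2, slow++,fast++
slow=2 fast=5: a[fast]=0, fast++
slow=2 fast=6: a[fast]=0, fast++
slow=2 fast=7: a[fast]=0, fast++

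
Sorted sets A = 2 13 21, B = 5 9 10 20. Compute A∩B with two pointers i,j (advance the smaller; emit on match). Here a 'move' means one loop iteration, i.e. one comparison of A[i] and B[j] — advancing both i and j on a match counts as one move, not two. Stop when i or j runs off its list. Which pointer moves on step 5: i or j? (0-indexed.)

i

[i=0,j=0] 2<5 → i++
[i=1,j=0] 13>5 → j++
[i=1,j=1] 13>9 → j++
[i=1,j=2] 13>10 → j++
[i=1,j=3] 13<20 → i++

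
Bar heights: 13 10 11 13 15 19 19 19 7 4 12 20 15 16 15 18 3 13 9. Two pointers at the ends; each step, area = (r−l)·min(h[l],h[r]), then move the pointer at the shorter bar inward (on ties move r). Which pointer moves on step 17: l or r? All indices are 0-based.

l

[0,18] min(13,9)*18=162 best=162 * → r--
[0,17] min(13,13)*17=221 best=221 * → r--
[0,16] min(13,3)*16=48 best=221 → r--
[0,15] min(13,18)*15=195 best=221 → l++
[1,15] min(10,18)*14=140 best=221 → l++
[2,15] min(11,18)*13=143 best=221 → l++
[3,15] min(13,18)*12=156 best=221 → l++
[4,15] min(15,18)*11=165 best=221 → l++
[5,15] min(19,18)*10=180 best=221 → r--
[5,14] min(19,15)*9=135 best=221 → r--
[5,13] min(19,16)*8=128 best=221 → r--
[5,12] min(19,15)*7=105 best=221 → r--
[5,11] min(19,20)*6=114 best=221 → l++
[6,11] min(19,20)*5=95 best=221 → l++
[7,11] min(19,20)*4=76 best=221 → l++
[8,11] min(7,20)*3=21 best=221 → l++
[9,11] min(4,20)*2=8 best=221 → l++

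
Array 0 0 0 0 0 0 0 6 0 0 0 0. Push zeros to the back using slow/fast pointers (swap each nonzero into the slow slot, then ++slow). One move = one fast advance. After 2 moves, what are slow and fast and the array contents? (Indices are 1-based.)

(s=1,f=1) a[fast]=0 → fast++
(s=1,f=2) a[fast]=0 → fast++

slow=1, fast=3, a=[0, 0, 0, 0, 0, 0, 0, 6, 0, 0, 0, 0]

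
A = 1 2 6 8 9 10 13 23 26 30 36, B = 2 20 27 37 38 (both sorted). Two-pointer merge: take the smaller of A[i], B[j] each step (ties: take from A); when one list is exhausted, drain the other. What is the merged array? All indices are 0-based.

[1, 2, 2, 6, 8, 9, 10, 13, 20, 23, 26, 27, 30, 36, 37, 38]

i=0 j=0: A[i]=1<=B[j]=2 take 1, i++
i=1 j=0: A[i]=2<=B[j]=2 take 2, i++
i=2 j=0: A[i]=6>B[j]=2 take 2, j++
i=2 j=1: A[i]=6<=B[j]=20 take 6, i++
i=3 j=1: A[i]=8<=B[j]=20 take 8, i++
i=4 j=1: A[i]=9<=B[j]=20 take 9, i++
i=5 j=1: A[i]=10<=B[j]=20 take 10, i++
i=6 j=1: A[i]=13<=B[j]=20 take 13, i++
i=7 j=1: A[i]=23>B[j]=20 take 20, j++
i=7 j=2: A[i]=23<=B[j]=27 take 23, i++
i=8 j=2: A[i]=26<=B[j]=27 take 26, i++
i=9 j=2: A[i]=30>B[j]=27 take 27, j++
i=9 j=3: A[i]=30<=B[j]=37 take 30, i++
i=10 j=3: A[i]=36<=B[j]=37 take 36, i++
i=11 j=3: A done, take B[j]=37, j++
i=11 j=4: A done, take B[j]=38, j++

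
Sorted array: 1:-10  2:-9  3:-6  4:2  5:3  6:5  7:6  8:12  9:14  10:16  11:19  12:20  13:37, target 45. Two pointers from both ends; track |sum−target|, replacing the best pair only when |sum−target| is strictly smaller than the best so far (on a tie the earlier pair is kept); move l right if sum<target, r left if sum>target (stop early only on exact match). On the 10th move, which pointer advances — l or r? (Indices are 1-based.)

l

[1,13] -10+37=27 d=18 * → l++
[2,13] -9+37=28 d=17 * → l++
[3,13] -6+37=31 d=14 * → l++
[4,13] 2+37=39 d=6 * → l++
[5,13] 3+37=40 d=5 * → l++
[6,13] 5+37=42 d=3 * → l++
[7,13] 6+37=43 d=2 * → l++
[8,13] 12+37=49 d=4 → r--
[8,12] 12+20=32 d=13 → l++
[9,12] 14+20=34 d=11 → l++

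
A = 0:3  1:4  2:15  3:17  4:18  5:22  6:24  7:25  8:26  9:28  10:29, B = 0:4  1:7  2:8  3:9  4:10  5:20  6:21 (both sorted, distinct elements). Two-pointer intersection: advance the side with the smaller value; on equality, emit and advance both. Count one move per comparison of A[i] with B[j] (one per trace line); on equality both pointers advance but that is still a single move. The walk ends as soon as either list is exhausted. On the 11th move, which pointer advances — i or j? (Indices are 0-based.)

i=0 j=0: 3<4, i++
i=1 j=0: 4==4 emit, i++,j++
i=2 j=1: 15>7, j++
i=2 j=2: 15>8, j++
i=2 j=3: 15>9, j++
i=2 j=4: 15>10, j++
i=2 j=5: 15<20, i++
i=3 j=5: 17<20, i++
i=4 j=5: 18<20, i++
i=5 j=5: 22>20, j++
i=5 j=6: 22>21, j++

j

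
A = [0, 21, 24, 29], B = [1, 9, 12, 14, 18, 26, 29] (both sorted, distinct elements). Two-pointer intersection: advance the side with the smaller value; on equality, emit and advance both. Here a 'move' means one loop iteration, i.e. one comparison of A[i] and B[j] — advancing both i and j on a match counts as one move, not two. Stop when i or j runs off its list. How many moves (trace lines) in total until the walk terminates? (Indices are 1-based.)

10 moves

[i=1,j=1] 0<1 → i++
[i=2,j=1] 21>1 → j++
[i=2,j=2] 21>9 → j++
[i=2,j=3] 21>12 → j++
[i=2,j=4] 21>14 → j++
[i=2,j=5] 21>18 → j++
[i=2,j=6] 21<26 → i++
[i=3,j=6] 24<26 → i++
[i=4,j=6] 29>26 → j++
[i=4,j=7] 29==29 emit → i++,j++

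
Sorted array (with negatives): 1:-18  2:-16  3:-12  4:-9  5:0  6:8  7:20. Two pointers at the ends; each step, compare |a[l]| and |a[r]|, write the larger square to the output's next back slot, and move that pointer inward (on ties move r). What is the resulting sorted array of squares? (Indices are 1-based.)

[1,7] |-18|<=|20| out[7]=400 → r--
[1,6] |-18|>|8| out[6]=324 → l++
[2,6] |-16|>|8| out[5]=256 → l++
[3,6] |-12|>|8| out[4]=144 → l++
[4,6] |-9|>|8| out[3]=81 → l++
[5,6] |0|<=|8| out[2]=64 → r--
[5,5] |0|<=|0| out[1]=0 → r--

[0, 64, 81, 144, 256, 324, 400]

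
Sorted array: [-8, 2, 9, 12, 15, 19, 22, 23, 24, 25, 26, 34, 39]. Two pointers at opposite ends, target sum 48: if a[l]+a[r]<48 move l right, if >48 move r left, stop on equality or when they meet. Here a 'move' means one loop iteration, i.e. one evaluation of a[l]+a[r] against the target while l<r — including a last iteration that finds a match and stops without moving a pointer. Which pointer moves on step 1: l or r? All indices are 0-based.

l

[0,12] -8+39=31 <48 → l++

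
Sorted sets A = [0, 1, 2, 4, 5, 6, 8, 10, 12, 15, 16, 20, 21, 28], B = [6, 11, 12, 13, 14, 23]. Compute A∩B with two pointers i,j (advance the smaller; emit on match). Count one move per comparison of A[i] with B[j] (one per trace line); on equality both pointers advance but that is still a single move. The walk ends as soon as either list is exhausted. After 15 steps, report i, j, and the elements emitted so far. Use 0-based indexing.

i=0 j=0: 0<6, i++
i=1 j=0: 1<6, i++
i=2 j=0: 2<6, i++
i=3 j=0: 4<6, i++
i=4 j=0: 5<6, i++
i=5 j=0: 6==6 emit, i++,j++
i=6 j=1: 8<11, i++
i=7 j=1: 10<11, i++
i=8 j=1: 12>11, j++
i=8 j=2: 12==12 emit, i++,j++
i=9 j=3: 15>13, j++
i=9 j=4: 15>14, j++
i=9 j=5: 15<23, i++
i=10 j=5: 16<23, i++
i=11 j=5: 20<23, i++

i=12, j=5, emitted=[6, 12]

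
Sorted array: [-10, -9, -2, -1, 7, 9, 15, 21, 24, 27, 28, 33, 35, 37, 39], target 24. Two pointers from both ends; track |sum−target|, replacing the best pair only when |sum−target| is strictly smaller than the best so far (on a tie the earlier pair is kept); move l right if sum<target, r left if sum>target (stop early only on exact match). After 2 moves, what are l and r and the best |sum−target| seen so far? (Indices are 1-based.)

[1,15] -10+39=29 d=5 * → r--
[1,14] -10+37=27 d=3 * → r--

l=1, r=13, best |Δ|=3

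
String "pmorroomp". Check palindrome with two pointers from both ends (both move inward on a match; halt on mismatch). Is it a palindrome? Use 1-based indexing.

l=1 r=9: 'p'=='p', l++,r--
l=2 r=8: 'm'=='m', l++,r--
l=3 r=7: 'o'=='o', l++,r--
l=4 r=6: 'r'!='o', stop

not a palindrome (mismatch at 4,6)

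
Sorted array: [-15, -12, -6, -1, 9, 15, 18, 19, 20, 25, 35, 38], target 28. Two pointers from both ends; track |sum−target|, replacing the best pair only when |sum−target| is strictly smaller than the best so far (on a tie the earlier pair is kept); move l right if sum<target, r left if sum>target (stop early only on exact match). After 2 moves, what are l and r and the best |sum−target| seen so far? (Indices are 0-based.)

[0,11] -15+38=23 d=5 * → l++
[1,11] -12+38=26 d=2 * → l++

l=2, r=11, best |Δ|=2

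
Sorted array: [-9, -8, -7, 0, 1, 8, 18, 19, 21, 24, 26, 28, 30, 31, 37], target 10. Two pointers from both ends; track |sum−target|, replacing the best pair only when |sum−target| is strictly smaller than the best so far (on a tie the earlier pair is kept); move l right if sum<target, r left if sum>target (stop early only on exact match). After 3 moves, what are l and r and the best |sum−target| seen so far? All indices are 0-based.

[0,14] -9+37=28 d=18 * → r--
[0,13] -9+31=22 d=12 * → r--
[0,12] -9+30=21 d=11 * → r--

l=0, r=11, best |Δ|=11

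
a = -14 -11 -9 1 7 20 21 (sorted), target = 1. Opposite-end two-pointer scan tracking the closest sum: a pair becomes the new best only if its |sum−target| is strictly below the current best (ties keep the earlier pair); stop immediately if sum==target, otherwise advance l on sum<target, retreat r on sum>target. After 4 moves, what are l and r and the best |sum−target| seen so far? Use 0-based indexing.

[0,6] -14+21=7 d=6 * → r--
[0,5] -14+20=6 d=5 * → r--
[0,4] -14+7=-7 d=8 → l++
[1,4] -11+7=-4 d=5 → l++

l=2, r=4, best |Δ|=5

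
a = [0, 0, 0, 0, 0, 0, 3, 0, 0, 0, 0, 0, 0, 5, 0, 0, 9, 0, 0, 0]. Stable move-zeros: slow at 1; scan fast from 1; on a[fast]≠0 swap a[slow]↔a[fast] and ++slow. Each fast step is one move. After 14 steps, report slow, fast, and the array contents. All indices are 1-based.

slow=1 fast=1: a[fast]=0, fast++
slow=1 fast=2: a[fast]=0, fast++
slow=1 fast=3: a[fast]=0, fast++
slow=1 fast=4: a[fast]=0, fast++
slow=1 fast=5: a[fast]=0, fast++
slow=1 fast=6: a[fast]=0, fast++
slow=1 fast=7: a[fast]=3≠0 swap→a[1]=3, slow++,fast++
slow=2 fast=8: a[fast]=0, fast++
slow=2 fast=9: a[fast]=0, fast++
slow=2 fast=10: a[fast]=0, fast++
slow=2 fast=11: a[fast]=0, fast++
slow=2 fast=12: a[fast]=0, fast++
slow=2 fast=13: a[fast]=0, fast++
slow=2 fast=14: a[fast]=5≠0 swap→a[2]=5, slow++,fast++

slow=3, fast=15, a=[3, 5, 0, 0, 0, 0, 0, 0, 0, 0, 0, 0, 0, 0, 0, 0, 9, 0, 0, 0]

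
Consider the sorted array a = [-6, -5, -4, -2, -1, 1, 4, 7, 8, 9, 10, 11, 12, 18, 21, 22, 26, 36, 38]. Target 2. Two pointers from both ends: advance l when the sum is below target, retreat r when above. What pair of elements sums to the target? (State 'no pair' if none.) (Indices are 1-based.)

[1,19] -6+38=32 >2 → r--
[1,18] -6+36=30 >2 → r--
[1,17] -6+26=20 >2 → r--
[1,16] -6+22=16 >2 → r--
[1,15] -6+21=15 >2 → r--
[1,14] -6+18=12 >2 → r--
[1,13] -6+12=6 >2 → r--
[1,12] -6+11=5 >2 → r--
[1,11] -6+10=4 >2 → r--
[1,10] -6+9=3 >2 → r--
[1,9] -6+8=2 → found

(-6, 8)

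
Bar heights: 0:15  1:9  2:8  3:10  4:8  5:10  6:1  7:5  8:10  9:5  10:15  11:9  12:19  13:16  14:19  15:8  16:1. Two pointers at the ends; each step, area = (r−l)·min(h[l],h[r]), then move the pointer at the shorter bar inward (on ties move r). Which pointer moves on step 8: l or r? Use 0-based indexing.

l

[0,16] min(15,1)*16=16 best=16 * → r--
[0,15] min(15,8)*15=120 best=120 * → r--
[0,14] min(15,19)*14=210 best=210 * → l++
[1,14] min(9,19)*13=117 best=210 → l++
[2,14] min(8,19)*12=96 best=210 → l++
[3,14] min(10,19)*11=110 best=210 → l++
[4,14] min(8,19)*10=80 best=210 → l++
[5,14] min(10,19)*9=90 best=210 → l++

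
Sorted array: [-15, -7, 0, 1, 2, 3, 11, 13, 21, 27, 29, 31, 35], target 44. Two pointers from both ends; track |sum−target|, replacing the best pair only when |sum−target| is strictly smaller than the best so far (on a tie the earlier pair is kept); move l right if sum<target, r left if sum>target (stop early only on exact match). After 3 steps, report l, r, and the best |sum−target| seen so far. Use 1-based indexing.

[1,13] -15+35=20 d=24 * → l++
[2,13] -7+35=28 d=16 * → l++
[3,13] 0+35=35 d=9 * → l++

l=4, r=13, best |Δ|=9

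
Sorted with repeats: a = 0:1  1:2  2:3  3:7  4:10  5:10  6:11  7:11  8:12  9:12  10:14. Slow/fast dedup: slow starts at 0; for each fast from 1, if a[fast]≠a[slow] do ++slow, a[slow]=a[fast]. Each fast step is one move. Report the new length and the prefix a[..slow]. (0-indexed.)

length 8; prefix = [1, 2, 3, 7, 10, 11, 12, 14]

slow=0 fast=1: a[fast]=2≠a[slow]=1 write a[1]=2, slow++,fast++
slow=1 fast=2: a[fast]=3≠a[slow]=2 write a[2]=3, slow++,fast++
slow=2 fast=3: a[fast]=7≠a[slow]=3 write a[3]=7, slow++,fast++
slow=3 fast=4: a[fast]=10≠a[slow]=7 write a[4]=10, slow++,fast++
slow=4 fast=5: a[fast]=10=a[slow] dup, fast++
slow=4 fast=6: a[fast]=11≠a[slow]=10 write a[5]=11, slow++,fast++
slow=5 fast=7: a[fast]=11=a[slow] dup, fast++
slow=5 fast=8: a[fast]=12≠a[slow]=11 write a[6]=12, slow++,fast++
slow=6 fast=9: a[fast]=12=a[slow] dup, fast++
slow=6 fast=10: a[fast]=14≠a[slow]=12 write a[7]=14, slow++,fast++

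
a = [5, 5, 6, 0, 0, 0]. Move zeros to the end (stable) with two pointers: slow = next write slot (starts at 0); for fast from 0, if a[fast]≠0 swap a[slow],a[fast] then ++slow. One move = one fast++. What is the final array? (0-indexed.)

[5, 5, 6, 0, 0, 0]

(s=0,f=0) a[fast]=5≠0 swap→a[0]=5 → slow++,fast++
(s=1,f=1) a[fast]=5≠0 swap→a[1]=5 → slow++,fast++
(s=2,f=2) a[fast]=6≠0 swap→a[2]=6 → slow++,fast++
(s=3,f=3) a[fast]=0 → fast++
(s=3,f=4) a[fast]=0 → fast++
(s=3,f=5) a[fast]=0 → fast++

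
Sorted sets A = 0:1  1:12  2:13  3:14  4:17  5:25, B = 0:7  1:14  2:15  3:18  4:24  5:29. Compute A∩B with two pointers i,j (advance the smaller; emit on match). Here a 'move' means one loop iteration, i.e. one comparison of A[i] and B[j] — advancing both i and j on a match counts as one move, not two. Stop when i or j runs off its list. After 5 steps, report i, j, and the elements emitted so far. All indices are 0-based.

i=4, j=2, emitted=[14]

i=0 j=0: 1<7, i++
i=1 j=0: 12>7, j++
i=1 j=1: 12<14, i++
i=2 j=1: 13<14, i++
i=3 j=1: 14==14 emit, i++,j++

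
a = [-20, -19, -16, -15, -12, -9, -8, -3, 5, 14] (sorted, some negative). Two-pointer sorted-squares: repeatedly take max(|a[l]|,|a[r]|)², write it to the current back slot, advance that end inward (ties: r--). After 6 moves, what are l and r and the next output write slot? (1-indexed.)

l=6, r=9, next write slot=4

[1,10] |-20|>|14| out[10]=400 → l++
[2,10] |-19|>|14| out[9]=361 → l++
[3,10] |-16|>|14| out[8]=256 → l++
[4,10] |-15|>|14| out[7]=225 → l++
[5,10] |-12|<=|14| out[6]=196 → r--
[5,9] |-12|>|5| out[5]=144 → l++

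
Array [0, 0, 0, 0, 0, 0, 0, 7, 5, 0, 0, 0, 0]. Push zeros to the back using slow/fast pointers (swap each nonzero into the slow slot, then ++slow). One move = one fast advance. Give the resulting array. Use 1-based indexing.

(s=1,f=1) a[fast]=0 → fast++
(s=1,f=2) a[fast]=0 → fast++
(s=1,f=3) a[fast]=0 → fast++
(s=1,f=4) a[fast]=0 → fast++
(s=1,f=5) a[fast]=0 → fast++
(s=1,f=6) a[fast]=0 → fast++
(s=1,f=7) a[fast]=0 → fast++
(s=1,f=8) a[fast]=7≠0 swap→a[1]=7 → slow++,fast++
(s=2,f=9) a[fast]=5≠0 swap→a[2]=5 → slow++,fast++
(s=3,f=10) a[fast]=0 → fast++
(s=3,f=11) a[fast]=0 → fast++
(s=3,f=12) a[fast]=0 → fast++
(s=3,f=13) a[fast]=0 → fast++

[7, 5, 0, 0, 0, 0, 0, 0, 0, 0, 0, 0, 0]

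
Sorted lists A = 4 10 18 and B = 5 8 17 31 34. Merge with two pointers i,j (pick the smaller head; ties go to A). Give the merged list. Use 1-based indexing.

[4, 5, 8, 10, 17, 18, 31, 34]

i=1 j=1: A[i]=4<=B[j]=5 take 4, i++
i=2 j=1: A[i]=10>B[j]=5 take 5, j++
i=2 j=2: A[i]=10>B[j]=8 take 8, j++
i=2 j=3: A[i]=10<=B[j]=17 take 10, i++
i=3 j=3: A[i]=18>B[j]=17 take 17, j++
i=3 j=4: A[i]=18<=B[j]=31 take 18, i++
i=4 j=4: A done, take B[j]=31, j++
i=4 j=5: A done, take B[j]=34, j++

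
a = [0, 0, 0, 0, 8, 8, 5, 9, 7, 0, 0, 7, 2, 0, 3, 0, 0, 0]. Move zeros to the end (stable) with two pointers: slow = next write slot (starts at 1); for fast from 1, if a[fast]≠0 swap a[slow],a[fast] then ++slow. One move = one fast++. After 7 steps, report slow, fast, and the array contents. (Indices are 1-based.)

slow=1 fast=1: a[fast]=0, fast++
slow=1 fast=2: a[fast]=0, fast++
slow=1 fast=3: a[fast]=0, fast++
slow=1 fast=4: a[fast]=0, fast++
slow=1 fast=5: a[fast]=8≠0 swap→a[1]=8, slow++,fast++
slow=2 fast=6: a[fast]=8≠0 swap→a[2]=8, slow++,fast++
slow=3 fast=7: a[fast]=5≠0 swap→a[3]=5, slow++,fast++

slow=4, fast=8, a=[8, 8, 5, 0, 0, 0, 0, 9, 7, 0, 0, 7, 2, 0, 3, 0, 0, 0]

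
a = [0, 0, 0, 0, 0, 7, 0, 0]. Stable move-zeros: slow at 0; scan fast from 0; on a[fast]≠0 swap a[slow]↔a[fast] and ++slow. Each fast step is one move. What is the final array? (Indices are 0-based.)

(s=0,f=0) a[fast]=0 → fast++
(s=0,f=1) a[fast]=0 → fast++
(s=0,f=2) a[fast]=0 → fast++
(s=0,f=3) a[fast]=0 → fast++
(s=0,f=4) a[fast]=0 → fast++
(s=0,f=5) a[fast]=7≠0 swap→a[0]=7 → slow++,fast++
(s=1,f=6) a[fast]=0 → fast++
(s=1,f=7) a[fast]=0 → fast++

[7, 0, 0, 0, 0, 0, 0, 0]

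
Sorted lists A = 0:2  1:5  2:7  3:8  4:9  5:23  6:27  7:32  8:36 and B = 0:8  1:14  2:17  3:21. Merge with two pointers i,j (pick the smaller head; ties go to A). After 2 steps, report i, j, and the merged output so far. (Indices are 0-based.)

i=2, j=0, merged so far=[2, 5]

i=0 j=0: A[i]=2<=B[j]=8 take 2, i++
i=1 j=0: A[i]=5<=B[j]=8 take 5, i++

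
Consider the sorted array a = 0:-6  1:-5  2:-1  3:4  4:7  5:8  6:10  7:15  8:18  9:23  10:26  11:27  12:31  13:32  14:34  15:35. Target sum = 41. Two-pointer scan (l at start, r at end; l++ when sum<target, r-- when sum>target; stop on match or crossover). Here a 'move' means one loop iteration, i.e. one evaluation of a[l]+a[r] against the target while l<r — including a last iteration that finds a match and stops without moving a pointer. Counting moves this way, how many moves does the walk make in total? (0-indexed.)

[0,15] -6+35=29 <41 → l++
[1,15] -5+35=30 <41 → l++
[2,15] -1+35=34 <41 → l++
[3,15] 4+35=39 <41 → l++
[4,15] 7+35=42 >41 → r--
[4,14] 7+34=41 → found

6 moves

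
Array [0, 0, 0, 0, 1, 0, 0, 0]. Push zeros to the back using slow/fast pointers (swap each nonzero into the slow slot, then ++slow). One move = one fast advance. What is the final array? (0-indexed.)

(s=0,f=0) a[fast]=0 → fast++
(s=0,f=1) a[fast]=0 → fast++
(s=0,f=2) a[fast]=0 → fast++
(s=0,f=3) a[fast]=0 → fast++
(s=0,f=4) a[fast]=1≠0 swap→a[0]=1 → slow++,fast++
(s=1,f=5) a[fast]=0 → fast++
(s=1,f=6) a[fast]=0 → fast++
(s=1,f=7) a[fast]=0 → fast++

[1, 0, 0, 0, 0, 0, 0, 0]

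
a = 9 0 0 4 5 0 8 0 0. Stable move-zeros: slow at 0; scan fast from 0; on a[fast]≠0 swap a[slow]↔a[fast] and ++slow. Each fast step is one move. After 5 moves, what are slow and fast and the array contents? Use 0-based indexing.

(s=0,f=0) a[fast]=9≠0 swap→a[0]=9 → slow++,fast++
(s=1,f=1) a[fast]=0 → fast++
(s=1,f=2) a[fast]=0 → fast++
(s=1,f=3) a[fast]=4≠0 swap→a[1]=4 → slow++,fast++
(s=2,f=4) a[fast]=5≠0 swap→a[2]=5 → slow++,fast++

slow=3, fast=5, a=[9, 4, 5, 0, 0, 0, 8, 0, 0]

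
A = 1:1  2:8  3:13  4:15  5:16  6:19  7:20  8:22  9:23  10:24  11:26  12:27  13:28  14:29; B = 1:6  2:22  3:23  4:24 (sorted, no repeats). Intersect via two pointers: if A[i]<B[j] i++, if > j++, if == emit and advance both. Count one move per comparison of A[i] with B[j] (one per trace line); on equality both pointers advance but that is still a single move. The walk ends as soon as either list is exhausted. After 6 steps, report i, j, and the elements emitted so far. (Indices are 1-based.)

i=6, j=2, emitted=[]

[i=1,j=1] 1<6 → i++
[i=2,j=1] 8>6 → j++
[i=2,j=2] 8<22 → i++
[i=3,j=2] 13<22 → i++
[i=4,j=2] 15<22 → i++
[i=5,j=2] 16<22 → i++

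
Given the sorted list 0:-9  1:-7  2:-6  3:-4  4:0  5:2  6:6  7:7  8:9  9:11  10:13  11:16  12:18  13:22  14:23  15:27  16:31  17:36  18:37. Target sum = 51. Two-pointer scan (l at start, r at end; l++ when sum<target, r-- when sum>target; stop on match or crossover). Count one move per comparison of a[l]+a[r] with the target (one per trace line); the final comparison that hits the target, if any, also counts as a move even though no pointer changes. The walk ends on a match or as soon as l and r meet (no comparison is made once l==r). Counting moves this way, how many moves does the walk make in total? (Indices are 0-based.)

18 moves

[0,18] -9+37=28 <51 → l++
[1,18] -7+37=30 <51 → l++
[2,18] -6+37=31 <51 → l++
[3,18] -4+37=33 <51 → l++
[4,18] 0+37=37 <51 → l++
[5,18] 2+37=39 <51 → l++
[6,18] 6+37=43 <51 → l++
[7,18] 7+37=44 <51 → l++
[8,18] 9+37=46 <51 → l++
[9,18] 11+37=48 <51 → l++
[10,18] 13+37=50 <51 → l++
[11,18] 16+37=53 >51 → r--
[11,17] 16+36=52 >51 → r--
[11,16] 16+31=47 <51 → l++
[12,16] 18+31=49 <51 → l++
[13,16] 22+31=53 >51 → r--
[13,15] 22+27=49 <51 → l++
[14,15] 23+27=50 <51 → l++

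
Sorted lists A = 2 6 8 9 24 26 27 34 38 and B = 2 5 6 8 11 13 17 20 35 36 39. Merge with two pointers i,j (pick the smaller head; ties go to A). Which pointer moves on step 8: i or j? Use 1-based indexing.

i=1 j=1: A[i]=2<=B[j]=2 take 2, i++
i=2 j=1: A[i]=6>B[j]=2 take 2, j++
i=2 j=2: A[i]=6>B[j]=5 take 5, j++
i=2 j=3: A[i]=6<=B[j]=6 take 6, i++
i=3 j=3: A[i]=8>B[j]=6 take 6, j++
i=3 j=4: A[i]=8<=B[j]=8 take 8, i++
i=4 j=4: A[i]=9>B[j]=8 take 8, j++
i=4 j=5: A[i]=9<=B[j]=11 take 9, i++

i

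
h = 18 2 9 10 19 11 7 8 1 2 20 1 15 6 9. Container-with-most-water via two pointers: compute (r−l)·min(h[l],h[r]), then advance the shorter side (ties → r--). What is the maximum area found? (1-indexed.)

[1,15] min(18,9)*14=126 best=126 * → r--
[1,14] min(18,6)*13=78 best=126 → r--
[1,13] min(18,15)*12=180 best=180 * → r--
[1,12] min(18,1)*11=11 best=180 → r--
[1,11] min(18,20)*10=180 best=180 → l++
[2,11] min(2,20)*9=18 best=180 → l++
[3,11] min(9,20)*8=72 best=180 → l++
[4,11] min(10,20)*7=70 best=180 → l++
[5,11] min(19,20)*6=114 best=180 → l++
[6,11] min(11,20)*5=55 best=180 → l++
[7,11] min(7,20)*4=28 best=180 → l++
[8,11] min(8,20)*3=24 best=180 → l++
[9,11] min(1,20)*2=2 best=180 → l++
[10,11] min(2,20)*1=2 best=180 → l++

max area = 180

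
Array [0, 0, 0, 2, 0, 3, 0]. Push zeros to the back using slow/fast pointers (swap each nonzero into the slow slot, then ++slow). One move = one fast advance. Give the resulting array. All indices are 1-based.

[2, 3, 0, 0, 0, 0, 0]

(s=1,f=1) a[fast]=0 → fast++
(s=1,f=2) a[fast]=0 → fast++
(s=1,f=3) a[fast]=0 → fast++
(s=1,f=4) a[fast]=2≠0 swap→a[1]=2 → slow++,fast++
(s=2,f=5) a[fast]=0 → fast++
(s=2,f=6) a[fast]=3≠0 swap→a[2]=3 → slow++,fast++
(s=3,f=7) a[fast]=0 → fast++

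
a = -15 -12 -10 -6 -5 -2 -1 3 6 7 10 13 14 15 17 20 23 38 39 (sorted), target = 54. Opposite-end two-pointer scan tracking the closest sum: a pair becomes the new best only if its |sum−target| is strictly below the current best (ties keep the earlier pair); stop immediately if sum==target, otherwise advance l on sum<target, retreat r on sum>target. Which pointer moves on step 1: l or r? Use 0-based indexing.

[0,18] -15+39=24 d=30 * → l++

l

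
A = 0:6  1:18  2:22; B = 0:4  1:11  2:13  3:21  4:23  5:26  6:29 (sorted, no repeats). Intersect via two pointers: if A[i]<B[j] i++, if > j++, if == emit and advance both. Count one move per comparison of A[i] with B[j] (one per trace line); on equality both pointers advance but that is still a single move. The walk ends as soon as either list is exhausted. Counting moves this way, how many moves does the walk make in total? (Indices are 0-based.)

[i=0,j=0] 6>4 → j++
[i=0,j=1] 6<11 → i++
[i=1,j=1] 18>11 → j++
[i=1,j=2] 18>13 → j++
[i=1,j=3] 18<21 → i++
[i=2,j=3] 22>21 → j++
[i=2,j=4] 22<23 → i++

7 moves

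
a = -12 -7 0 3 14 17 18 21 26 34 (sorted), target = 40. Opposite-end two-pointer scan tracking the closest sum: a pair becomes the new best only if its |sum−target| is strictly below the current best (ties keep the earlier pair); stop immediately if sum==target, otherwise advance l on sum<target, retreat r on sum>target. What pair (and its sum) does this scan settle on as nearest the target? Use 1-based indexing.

pair (14, 26) with sum 40 (|Δ|=0)

[1,10] -12+34=22 d=18 * → l++
[2,10] -7+34=27 d=13 * → l++
[3,10] 0+34=34 d=6 * → l++
[4,10] 3+34=37 d=3 * → l++
[5,10] 14+34=48 d=8 → r--
[5,9] 14+26=40 d=0 * → stop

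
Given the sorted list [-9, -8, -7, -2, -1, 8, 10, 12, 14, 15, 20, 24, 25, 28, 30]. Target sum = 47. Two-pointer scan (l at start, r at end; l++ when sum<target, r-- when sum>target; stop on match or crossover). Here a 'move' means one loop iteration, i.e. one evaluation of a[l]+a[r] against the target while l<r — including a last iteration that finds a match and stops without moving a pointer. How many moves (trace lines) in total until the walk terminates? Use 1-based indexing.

l=1 r=15: -9+30=21 <47, l++
l=2 r=15: -8+30=22 <47, l++
l=3 r=15: -7+30=23 <47, l++
l=4 r=15: -2+30=28 <47, l++
l=5 r=15: -1+30=29 <47, l++
l=6 r=15: 8+30=38 <47, l++
l=7 r=15: 10+30=40 <47, l++
l=8 r=15: 12+30=42 <47, l++
l=9 r=15: 14+30=44 <47, l++
l=10 r=15: 15+30=45 <47, l++
l=11 r=15: 20+30=50 >47, r--
l=11 r=14: 20+28=48 >47, r--
l=11 r=13: 20+25=45 <47, l++
l=12 r=13: 24+25=49 >47, r--

14 moves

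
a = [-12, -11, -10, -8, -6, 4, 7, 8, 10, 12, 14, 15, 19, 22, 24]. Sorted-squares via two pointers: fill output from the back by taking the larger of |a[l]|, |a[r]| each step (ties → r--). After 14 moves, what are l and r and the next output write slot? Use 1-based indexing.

l=6, r=6, next write slot=1

l=1 r=15: |-12|<=|24| out[15]=576, r--
l=1 r=14: |-12|<=|22| out[14]=484, r--
l=1 r=13: |-12|<=|19| out[13]=361, r--
l=1 r=12: |-12|<=|15| out[12]=225, r--
l=1 r=11: |-12|<=|14| out[11]=196, r--
l=1 r=10: |-12|<=|12| out[10]=144, r--
l=1 r=9: |-12|>|10| out[9]=144, l++
l=2 r=9: |-11|>|10| out[8]=121, l++
l=3 r=9: |-10|<=|10| out[7]=100, r--
l=3 r=8: |-10|>|8| out[6]=100, l++
l=4 r=8: |-8|<=|8| out[5]=64, r--
l=4 r=7: |-8|>|7| out[4]=64, l++
l=5 r=7: |-6|<=|7| out[3]=49, r--
l=5 r=6: |-6|>|4| out[2]=36, l++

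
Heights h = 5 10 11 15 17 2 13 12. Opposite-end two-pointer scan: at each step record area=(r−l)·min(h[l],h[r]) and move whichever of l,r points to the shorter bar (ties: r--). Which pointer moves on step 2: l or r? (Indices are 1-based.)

l=1 r=8: min(5,12)*7=35 best=35 *, l++
l=2 r=8: min(10,12)*6=60 best=60 *, l++

l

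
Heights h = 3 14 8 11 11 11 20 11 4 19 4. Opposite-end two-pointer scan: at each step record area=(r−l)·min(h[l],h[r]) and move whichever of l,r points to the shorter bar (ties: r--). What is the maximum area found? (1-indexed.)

max area = 112

[1,11] min(3,4)*10=30 best=30 * → l++
[2,11] min(14,4)*9=36 best=36 * → r--
[2,10] min(14,19)*8=112 best=112 * → l++
[3,10] min(8,19)*7=56 best=112 → l++
[4,10] min(11,19)*6=66 best=112 → l++
[5,10] min(11,19)*5=55 best=112 → l++
[6,10] min(11,19)*4=44 best=112 → l++
[7,10] min(20,19)*3=57 best=112 → r--
[7,9] min(20,4)*2=8 best=112 → r--
[7,8] min(20,11)*1=11 best=112 → r--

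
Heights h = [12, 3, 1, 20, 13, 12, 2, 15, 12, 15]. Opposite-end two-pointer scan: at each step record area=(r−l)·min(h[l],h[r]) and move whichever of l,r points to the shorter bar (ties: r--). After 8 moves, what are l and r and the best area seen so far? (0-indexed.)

l=3, r=4, best area=108

[0,9] min(12,15)*9=108 best=108 * → l++
[1,9] min(3,15)*8=24 best=108 → l++
[2,9] min(1,15)*7=7 best=108 → l++
[3,9] min(20,15)*6=90 best=108 → r--
[3,8] min(20,12)*5=60 best=108 → r--
[3,7] min(20,15)*4=60 best=108 → r--
[3,6] min(20,2)*3=6 best=108 → r--
[3,5] min(20,12)*2=24 best=108 → r--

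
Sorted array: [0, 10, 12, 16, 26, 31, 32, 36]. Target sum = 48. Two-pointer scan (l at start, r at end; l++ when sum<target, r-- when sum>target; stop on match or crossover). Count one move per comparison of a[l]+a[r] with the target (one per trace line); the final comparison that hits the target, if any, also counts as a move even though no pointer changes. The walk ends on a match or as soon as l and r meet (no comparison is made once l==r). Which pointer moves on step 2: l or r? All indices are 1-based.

l

[1,8] 0+36=36 <48 → l++
[2,8] 10+36=46 <48 → l++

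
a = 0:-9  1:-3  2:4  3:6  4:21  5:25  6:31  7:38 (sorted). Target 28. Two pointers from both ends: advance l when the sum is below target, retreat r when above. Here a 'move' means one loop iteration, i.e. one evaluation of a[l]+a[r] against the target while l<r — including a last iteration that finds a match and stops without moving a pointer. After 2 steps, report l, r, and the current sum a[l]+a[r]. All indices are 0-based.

[0,7] -9+38=29 >28 → r--
[0,6] -9+31=22 <28 → l++

l=1, r=6, sum=28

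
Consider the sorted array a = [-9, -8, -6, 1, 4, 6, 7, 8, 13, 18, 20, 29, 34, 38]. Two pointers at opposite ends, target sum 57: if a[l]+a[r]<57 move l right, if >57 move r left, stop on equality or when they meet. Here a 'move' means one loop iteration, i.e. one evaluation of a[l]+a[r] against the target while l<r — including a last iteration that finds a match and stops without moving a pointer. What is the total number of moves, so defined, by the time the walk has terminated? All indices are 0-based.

13 moves

[0,13] -9+38=29 <57 → l++
[1,13] -8+38=30 <57 → l++
[2,13] -6+38=32 <57 → l++
[3,13] 1+38=39 <57 → l++
[4,13] 4+38=42 <57 → l++
[5,13] 6+38=44 <57 → l++
[6,13] 7+38=45 <57 → l++
[7,13] 8+38=46 <57 → l++
[8,13] 13+38=51 <57 → l++
[9,13] 18+38=56 <57 → l++
[10,13] 20+38=58 >57 → r--
[10,12] 20+34=54 <57 → l++
[11,12] 29+34=63 >57 → r--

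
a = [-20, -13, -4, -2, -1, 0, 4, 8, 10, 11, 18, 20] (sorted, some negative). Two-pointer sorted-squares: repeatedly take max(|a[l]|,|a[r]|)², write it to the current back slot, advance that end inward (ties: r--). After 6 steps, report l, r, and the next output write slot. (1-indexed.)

l=1 r=12: |-20|<=|20| out[12]=400, r--
l=1 r=11: |-20|>|18| out[11]=400, l++
l=2 r=11: |-13|<=|18| out[10]=324, r--
l=2 r=10: |-13|>|11| out[9]=169, l++
l=3 r=10: |-4|<=|11| out[8]=121, r--
l=3 r=9: |-4|<=|10| out[7]=100, r--

l=3, r=8, next write slot=6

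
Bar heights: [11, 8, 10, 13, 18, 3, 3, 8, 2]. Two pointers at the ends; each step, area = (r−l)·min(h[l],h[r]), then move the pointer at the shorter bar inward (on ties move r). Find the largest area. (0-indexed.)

max area = 56

[0,8] min(11,2)*8=16 best=16 * → r--
[0,7] min(11,8)*7=56 best=56 * → r--
[0,6] min(11,3)*6=18 best=56 → r--
[0,5] min(11,3)*5=15 best=56 → r--
[0,4] min(11,18)*4=44 best=56 → l++
[1,4] min(8,18)*3=24 best=56 → l++
[2,4] min(10,18)*2=20 best=56 → l++
[3,4] min(13,18)*1=13 best=56 → l++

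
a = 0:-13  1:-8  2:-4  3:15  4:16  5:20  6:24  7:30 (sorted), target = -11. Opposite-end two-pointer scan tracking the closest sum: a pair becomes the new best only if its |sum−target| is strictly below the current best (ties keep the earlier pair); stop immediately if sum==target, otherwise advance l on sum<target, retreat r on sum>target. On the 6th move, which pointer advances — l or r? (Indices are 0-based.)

l=0 r=7: -13+30=17 d=28 *, r--
l=0 r=6: -13+24=11 d=22 *, r--
l=0 r=5: -13+20=7 d=18 *, r--
l=0 r=4: -13+16=3 d=14 *, r--
l=0 r=3: -13+15=2 d=13 *, r--
l=0 r=2: -13+-4=-17 d=6 *, l++

l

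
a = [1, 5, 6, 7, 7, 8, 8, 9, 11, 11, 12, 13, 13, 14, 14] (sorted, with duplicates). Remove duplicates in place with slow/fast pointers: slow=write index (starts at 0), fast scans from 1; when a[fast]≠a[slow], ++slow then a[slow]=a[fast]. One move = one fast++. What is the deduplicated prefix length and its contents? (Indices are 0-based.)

length 10; prefix = [1, 5, 6, 7, 8, 9, 11, 12, 13, 14]

(s=0,f=1) a[fast]=5≠a[slow]=1 write a[1]=5 → slow++,fast++
(s=1,f=2) a[fast]=6≠a[slow]=5 write a[2]=6 → slow++,fast++
(s=2,f=3) a[fast]=7≠a[slow]=6 write a[3]=7 → slow++,fast++
(s=3,f=4) a[fast]=7=a[slow] dup → fast++
(s=3,f=5) a[fast]=8≠a[slow]=7 write a[4]=8 → slow++,fast++
(s=4,f=6) a[fast]=8=a[slow] dup → fast++
(s=4,f=7) a[fast]=9≠a[slow]=8 write a[5]=9 → slow++,fast++
(s=5,f=8) a[fast]=11≠a[slow]=9 write a[6]=11 → slow++,fast++
(s=6,f=9) a[fast]=11=a[slow] dup → fast++
(s=6,f=10) a[fast]=12≠a[slow]=11 write a[7]=12 → slow++,fast++
(s=7,f=11) a[fast]=13≠a[slow]=12 write a[8]=13 → slow++,fast++
(s=8,f=12) a[fast]=13=a[slow] dup → fast++
(s=8,f=13) a[fast]=14≠a[slow]=13 write a[9]=14 → slow++,fast++
(s=9,f=14) a[fast]=14=a[slow] dup → fast++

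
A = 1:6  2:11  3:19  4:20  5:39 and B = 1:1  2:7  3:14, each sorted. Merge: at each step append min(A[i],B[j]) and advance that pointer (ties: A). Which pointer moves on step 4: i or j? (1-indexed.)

[i=1,j=1] A[i]=6>B[j]=1 take 1 → j++
[i=1,j=2] A[i]=6<=B[j]=7 take 6 → i++
[i=2,j=2] A[i]=11>B[j]=7 take 7 → j++
[i=2,j=3] A[i]=11<=B[j]=14 take 11 → i++

i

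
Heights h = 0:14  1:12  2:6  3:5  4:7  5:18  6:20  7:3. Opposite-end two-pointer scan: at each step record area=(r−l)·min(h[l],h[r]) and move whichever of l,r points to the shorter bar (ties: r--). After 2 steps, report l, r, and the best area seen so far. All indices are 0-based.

l=0 r=7: min(14,3)*7=21 best=21 *, r--
l=0 r=6: min(14,20)*6=84 best=84 *, l++

l=1, r=6, best area=84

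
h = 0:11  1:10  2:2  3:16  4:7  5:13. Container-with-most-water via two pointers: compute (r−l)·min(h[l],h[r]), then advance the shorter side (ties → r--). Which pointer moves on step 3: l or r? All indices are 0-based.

l

l=0 r=5: min(11,13)*5=55 best=55 *, l++
l=1 r=5: min(10,13)*4=40 best=55, l++
l=2 r=5: min(2,13)*3=6 best=55, l++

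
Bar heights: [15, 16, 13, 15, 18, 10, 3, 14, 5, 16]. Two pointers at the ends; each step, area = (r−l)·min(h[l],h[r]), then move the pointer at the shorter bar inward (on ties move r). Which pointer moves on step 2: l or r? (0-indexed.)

r

l=0 r=9: min(15,16)*9=135 best=135 *, l++
l=1 r=9: min(16,16)*8=128 best=135, r--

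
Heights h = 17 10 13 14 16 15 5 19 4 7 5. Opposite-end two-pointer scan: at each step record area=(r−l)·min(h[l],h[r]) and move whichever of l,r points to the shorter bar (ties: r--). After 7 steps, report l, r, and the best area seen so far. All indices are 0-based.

l=0 r=10: min(17,5)*10=50 best=50 *, r--
l=0 r=9: min(17,7)*9=63 best=63 *, r--
l=0 r=8: min(17,4)*8=32 best=63, r--
l=0 r=7: min(17,19)*7=119 best=119 *, l++
l=1 r=7: min(10,19)*6=60 best=119, l++
l=2 r=7: min(13,19)*5=65 best=119, l++
l=3 r=7: min(14,19)*4=56 best=119, l++

l=4, r=7, best area=119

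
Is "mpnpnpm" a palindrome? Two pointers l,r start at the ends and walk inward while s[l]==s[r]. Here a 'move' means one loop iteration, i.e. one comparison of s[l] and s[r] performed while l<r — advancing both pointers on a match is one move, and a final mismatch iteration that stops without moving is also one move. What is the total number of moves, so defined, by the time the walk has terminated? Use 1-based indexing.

l=1 r=7: 'm'=='m', l++,r--
l=2 r=6: 'p'=='p', l++,r--
l=3 r=5: 'n'=='n', l++,r--

3 moves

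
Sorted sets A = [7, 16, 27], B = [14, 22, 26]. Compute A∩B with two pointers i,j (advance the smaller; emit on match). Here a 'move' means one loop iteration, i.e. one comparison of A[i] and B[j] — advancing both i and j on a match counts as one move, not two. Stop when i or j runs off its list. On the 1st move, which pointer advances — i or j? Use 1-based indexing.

i

i=1 j=1: 7<14, i++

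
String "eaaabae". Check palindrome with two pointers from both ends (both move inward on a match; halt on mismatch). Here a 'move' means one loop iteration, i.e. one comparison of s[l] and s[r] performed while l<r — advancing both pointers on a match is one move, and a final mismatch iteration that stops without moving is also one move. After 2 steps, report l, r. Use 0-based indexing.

l=2, r=4

l=0 r=6: 'e'=='e', l++,r--
l=1 r=5: 'a'=='a', l++,r--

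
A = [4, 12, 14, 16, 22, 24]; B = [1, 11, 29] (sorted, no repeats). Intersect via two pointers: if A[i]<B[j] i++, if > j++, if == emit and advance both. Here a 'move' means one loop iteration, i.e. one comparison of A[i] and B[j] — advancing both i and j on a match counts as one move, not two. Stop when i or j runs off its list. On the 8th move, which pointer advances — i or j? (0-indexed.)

i=0 j=0: 4>1, j++
i=0 j=1: 4<11, i++
i=1 j=1: 12>11, j++
i=1 j=2: 12<29, i++
i=2 j=2: 14<29, i++
i=3 j=2: 16<29, i++
i=4 j=2: 22<29, i++
i=5 j=2: 24<29, i++

i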